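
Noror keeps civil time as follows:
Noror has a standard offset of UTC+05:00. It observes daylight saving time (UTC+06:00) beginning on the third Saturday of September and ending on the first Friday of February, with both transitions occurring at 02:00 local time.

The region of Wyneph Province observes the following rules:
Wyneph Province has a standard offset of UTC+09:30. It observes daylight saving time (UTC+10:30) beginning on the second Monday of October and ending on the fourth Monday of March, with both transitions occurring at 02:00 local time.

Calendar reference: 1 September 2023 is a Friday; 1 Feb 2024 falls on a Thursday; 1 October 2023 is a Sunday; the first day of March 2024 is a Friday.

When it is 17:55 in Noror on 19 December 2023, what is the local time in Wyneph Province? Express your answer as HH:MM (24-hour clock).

22:25

1 September 2023 is a Friday, so the first Saturday is September 2 and the third is September 16.
1 February 2024 is a Thursday, so the first Friday is February 2.
19 December 2023 lies within the daylight-saving period (16 September 2023 – 2 February 2024), so Noror is on daylight time, UTC+06:00.
17:55 Noror − 6h = 11:55 UTC.
1 October 2023 is a Sunday, so the first Monday is October 2 and the second is October 9.
1 March 2024 is a Friday, so the first Monday is March 4 and the fourth is March 25.
At the standard offset (UTC+09:30), 11:55 UTC + 9h30m = 21:25 Wyneph Province standard time.
The standard-time date in Wyneph Province, 19 December 2023, lies within the daylight-saving period (9 October 2023 – 25 March 2024), so Wyneph Province is on daylight time, UTC+10:30.
11:55 UTC + 10h30m = 22:25 Wyneph Province.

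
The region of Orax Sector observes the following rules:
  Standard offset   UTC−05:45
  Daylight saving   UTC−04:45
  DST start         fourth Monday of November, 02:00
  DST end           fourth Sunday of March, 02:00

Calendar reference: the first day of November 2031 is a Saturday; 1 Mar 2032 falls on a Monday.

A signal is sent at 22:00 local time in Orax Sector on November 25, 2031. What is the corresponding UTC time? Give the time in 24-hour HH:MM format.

1 November 2031 is a Saturday, so the first Monday is November 3 and the fourth is November 24.
1 March 2032 is a Monday, so the first Sunday is March 7 and the fourth is March 28.
November 25, 2031 falls between 24 November 2031 and 28 March 2032, so daylight saving is in effect and Orax Sector is at UTC−04:45.
22:00 local + 4h45m = 02:45 UTC (rolling into the next day, 26 November 2031).

02:45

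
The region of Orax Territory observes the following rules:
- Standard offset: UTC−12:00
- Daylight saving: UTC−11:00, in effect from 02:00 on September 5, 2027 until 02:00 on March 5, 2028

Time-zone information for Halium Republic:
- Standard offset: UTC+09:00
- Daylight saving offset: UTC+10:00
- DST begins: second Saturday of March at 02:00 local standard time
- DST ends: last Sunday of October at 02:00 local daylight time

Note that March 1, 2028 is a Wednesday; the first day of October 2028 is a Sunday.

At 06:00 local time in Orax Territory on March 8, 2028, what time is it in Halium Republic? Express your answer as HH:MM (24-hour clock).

March 8, 2028 does not fall between 5 September 2027 and 5 March 2028, so daylight saving is not in effect and Orax Territory is at UTC−12:00.
06:00 Orax Territory + 12h = 18:00 UTC.
1 March 2028 is a Wednesday, so the first Saturday is March 4 and the second is March 11.
1 October 2028 is a Sunday, so Sundays fall on 1, 8, 15, 22, 29; the last is October 29.
At the standard offset (UTC+09:00), 18:00 UTC + 9h = 03:00 Halium Republic standard time (rolling into the next day, 9 March 2028).
The standard-time date in Halium Republic, March 9, 2028, does not fall between 11 March and 29 October, so daylight saving is not in effect and Halium Republic is at UTC+09:00.
18:00 UTC + 9h = 03:00 Halium Republic (rolling into the next day, 9 March 2028).

03:00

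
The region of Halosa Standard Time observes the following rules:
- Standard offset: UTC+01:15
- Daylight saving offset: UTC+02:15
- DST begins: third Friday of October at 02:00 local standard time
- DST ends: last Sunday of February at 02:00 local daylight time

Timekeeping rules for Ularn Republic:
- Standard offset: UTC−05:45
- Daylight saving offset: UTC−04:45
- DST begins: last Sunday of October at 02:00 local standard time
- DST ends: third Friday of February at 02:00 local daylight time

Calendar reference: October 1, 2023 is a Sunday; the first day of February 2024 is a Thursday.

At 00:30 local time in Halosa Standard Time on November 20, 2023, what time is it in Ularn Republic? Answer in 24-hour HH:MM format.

17:30

1 October 2023 is a Sunday, so the first Friday is October 6 and the third is October 20.
1 February 2024 is a Thursday, so Sundays fall on 4, 11, 18, 25; the last is February 25.
November 20, 2023 lies within the daylight-saving period (20 October 2023 – 25 February 2024), so Halosa Standard Time is on daylight time, UTC+02:15.
00:30 Halosa Standard Time − 2h15m = 22:15 UTC (rolling into the previous day, 19 November 2023).
1 October 2023 is a Sunday, so Sundays fall on 1, 8, 15, 22, 29; the last is October 29.
1 February 2024 is a Thursday, so the first Friday is February 2 and the third is February 16.
At the standard offset (UTC−05:45), 22:15 UTC − 5h45m = 16:30 Ularn Republic standard time.
The standard-time date in Ularn Republic, November 19, 2023, falls between 29 October 2023 and 16 February 2024, so daylight saving is in effect and Ularn Republic is at UTC−04:45.
22:15 UTC − 4h45m = 17:30 Ularn Republic.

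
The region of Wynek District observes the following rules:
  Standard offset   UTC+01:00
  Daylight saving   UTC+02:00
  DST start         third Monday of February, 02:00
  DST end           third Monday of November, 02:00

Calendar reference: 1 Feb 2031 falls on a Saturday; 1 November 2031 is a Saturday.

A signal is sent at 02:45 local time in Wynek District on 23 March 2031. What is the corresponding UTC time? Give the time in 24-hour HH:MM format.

1 February 2031 is a Saturday, so the first Monday is February 3 and the third is February 17.
1 November 2031 is a Saturday, so the first Monday is November 3 and the third is November 17.
Daylight saving runs 17 February – 17 November; 23 March 2031 is inside that window, so Wynek District is at UTC+02:00.
02:45 local − 2h = 00:45 UTC.

00:45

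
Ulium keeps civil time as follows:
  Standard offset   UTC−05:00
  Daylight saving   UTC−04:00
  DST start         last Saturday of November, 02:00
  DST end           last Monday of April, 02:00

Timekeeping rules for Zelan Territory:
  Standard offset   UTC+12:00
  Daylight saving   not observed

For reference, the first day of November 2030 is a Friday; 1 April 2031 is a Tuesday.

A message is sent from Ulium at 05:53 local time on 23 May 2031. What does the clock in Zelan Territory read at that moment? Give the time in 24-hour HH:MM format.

1 November 2030 is a Friday, so Saturdays fall on 2, 9, 16, 23, 30; the last is November 30.
1 April 2031 is a Tuesday, so Mondays fall on 7, 14, 21, 28; the last is April 28.
23 May 2031 does not fall between 30 November 2030 and 28 April 2031, so daylight saving is not in effect and Ulium is at UTC−05:00.
05:53 Ulium + 5h = 10:53 UTC.
Zelan Territory has no daylight saving, so its offset is UTC+12:00 year-round.
10:53 UTC + 12h = 22:53 Zelan Territory.

22:53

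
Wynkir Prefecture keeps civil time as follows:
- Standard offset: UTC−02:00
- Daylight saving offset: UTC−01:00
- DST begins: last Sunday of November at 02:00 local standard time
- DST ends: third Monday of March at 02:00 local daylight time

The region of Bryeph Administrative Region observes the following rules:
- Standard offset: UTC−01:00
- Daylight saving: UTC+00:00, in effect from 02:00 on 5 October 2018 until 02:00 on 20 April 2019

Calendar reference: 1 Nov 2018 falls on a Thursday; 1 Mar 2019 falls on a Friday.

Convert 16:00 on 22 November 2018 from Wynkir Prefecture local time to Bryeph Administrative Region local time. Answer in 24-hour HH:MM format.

18:00

1 November 2018 is a Thursday, so Sundays fall on 4, 11, 18, 25; the last is November 25.
1 March 2019 is a Friday, so the first Monday is March 4 and the third is March 18.
22 November 2018 is outside the daylight-saving period (25 November 2018 – 18 March 2019), so Wynkir Prefecture is on standard time, UTC−02:00.
16:00 Wynkir Prefecture + 2h = 18:00 UTC.
At the standard offset (UTC−01:00), 18:00 UTC − 1h = 17:00 Bryeph Administrative Region standard time.
The standard-time date in Bryeph Administrative Region, 22 November 2018, falls between 5 October 2018 and 20 April 2019, so daylight saving is in effect and Bryeph Administrative Region is at UTC+00:00.
18:00 UTC + 0h = 18:00 Bryeph Administrative Region.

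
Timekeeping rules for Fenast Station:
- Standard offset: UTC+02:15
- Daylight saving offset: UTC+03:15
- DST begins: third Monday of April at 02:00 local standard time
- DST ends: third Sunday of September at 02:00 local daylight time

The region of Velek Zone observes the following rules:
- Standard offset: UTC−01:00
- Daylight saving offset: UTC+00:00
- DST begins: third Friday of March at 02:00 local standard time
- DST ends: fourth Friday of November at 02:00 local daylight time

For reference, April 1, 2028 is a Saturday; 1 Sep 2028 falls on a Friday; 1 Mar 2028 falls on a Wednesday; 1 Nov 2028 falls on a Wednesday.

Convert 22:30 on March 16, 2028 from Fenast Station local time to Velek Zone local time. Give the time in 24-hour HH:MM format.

19:15

1 April 2028 is a Saturday, so the first Monday is April 3 and the third is April 17.
1 September 2028 is a Friday, so the first Sunday is September 3 and the third is September 17.
Daylight saving runs 17 April – 17 September; March 16, 2028 is outside that window, so Fenast Station is on standard time at UTC+02:15.
22:30 Fenast Station − 2h15m = 20:15 UTC.
1 March 2028 is a Wednesday, so the first Friday is March 3 and the third is March 17.
1 November 2028 is a Wednesday, so the first Friday is November 3 and the fourth is November 24.
At the standard offset (UTC−01:00), 20:15 UTC − 1h = 19:15 Velek Zone standard time.
The standard-time date in Velek Zone, March 16, 2028, does not fall between 17 March and 24 November, so daylight saving is not in effect and Velek Zone is at UTC−01:00.
20:15 UTC − 1h = 19:15 Velek Zone.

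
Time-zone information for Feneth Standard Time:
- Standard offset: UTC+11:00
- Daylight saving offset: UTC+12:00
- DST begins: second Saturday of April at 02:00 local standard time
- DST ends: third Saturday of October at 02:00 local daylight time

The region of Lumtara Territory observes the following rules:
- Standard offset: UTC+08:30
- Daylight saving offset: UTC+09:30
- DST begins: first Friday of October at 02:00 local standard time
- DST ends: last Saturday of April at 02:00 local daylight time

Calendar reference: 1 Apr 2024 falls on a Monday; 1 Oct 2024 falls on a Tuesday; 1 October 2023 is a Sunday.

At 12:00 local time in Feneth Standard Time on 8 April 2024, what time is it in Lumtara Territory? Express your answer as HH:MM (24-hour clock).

10:30

1 April 2024 is a Monday, so the first Saturday is April 6 and the second is April 13.
1 October 2024 is a Tuesday, so the first Saturday is October 5 and the third is October 19.
8 April 2024 is outside the daylight-saving period (13 April – 19 October), so Feneth Standard Time is on standard time, UTC+11:00.
12:00 Feneth Standard Time − 11h = 01:00 UTC.
1 October 2023 is a Sunday, so the first Friday is October 6.
1 April 2024 is a Monday, so Saturdays fall on 6, 13, 20, 27; the last is April 27.
At the standard offset (UTC+08:30), 01:00 UTC + 8h30m = 09:30 Lumtara Territory standard time.
Daylight saving runs 6 October 2023 – 27 April 2024; the standard-time date in Lumtara Territory, 8 April 2024, is inside that window, so Lumtara Territory is at UTC+09:30.
01:00 UTC + 9h30m = 10:30 Lumtara Territory.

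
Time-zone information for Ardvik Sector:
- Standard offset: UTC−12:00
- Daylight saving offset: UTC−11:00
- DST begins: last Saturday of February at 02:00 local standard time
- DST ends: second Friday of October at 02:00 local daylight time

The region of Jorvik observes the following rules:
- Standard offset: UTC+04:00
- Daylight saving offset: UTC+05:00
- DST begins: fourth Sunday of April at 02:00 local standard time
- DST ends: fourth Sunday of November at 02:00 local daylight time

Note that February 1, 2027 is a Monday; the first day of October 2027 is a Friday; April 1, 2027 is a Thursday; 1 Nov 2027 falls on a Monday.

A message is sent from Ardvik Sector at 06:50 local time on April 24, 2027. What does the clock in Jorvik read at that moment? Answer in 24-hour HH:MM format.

1 February 2027 is a Monday, so Saturdays fall on 6, 13, 20, 27; the last is February 27.
1 October 2027 is a Friday, so the first Friday is October 1 and the second is October 8.
Daylight saving runs 27 February – 8 October; April 24, 2027 is inside that window, so Ardvik Sector is at UTC−11:00.
06:50 Ardvik Sector + 11h = 17:50 UTC.
1 April 2027 is a Thursday, so the first Sunday is April 4 and the fourth is April 25.
1 November 2027 is a Monday, so the first Sunday is November 7 and the fourth is November 28.
At the standard offset (UTC+04:00), 17:50 UTC + 4h = 21:50 Jorvik standard time.
The standard-time date in Jorvik, April 24, 2027, is outside the daylight-saving period (25 April – 28 November), so Jorvik is on standard time, UTC+04:00.
17:50 UTC + 4h = 21:50 Jorvik.

21:50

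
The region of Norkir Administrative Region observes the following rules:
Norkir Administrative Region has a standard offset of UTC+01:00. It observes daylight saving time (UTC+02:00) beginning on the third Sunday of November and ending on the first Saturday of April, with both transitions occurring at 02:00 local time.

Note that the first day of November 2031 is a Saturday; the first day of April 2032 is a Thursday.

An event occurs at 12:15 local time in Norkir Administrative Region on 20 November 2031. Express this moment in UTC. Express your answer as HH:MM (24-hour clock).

1 November 2031 is a Saturday, so the first Sunday is November 2 and the third is November 16.
1 April 2032 is a Thursday, so the first Saturday is April 3.
Daylight saving runs 16 November 2031 – 3 April 2032; 20 November 2031 is inside that window, so Norkir Administrative Region is at UTC+02:00.
12:15 local − 2h = 10:15 UTC.

10:15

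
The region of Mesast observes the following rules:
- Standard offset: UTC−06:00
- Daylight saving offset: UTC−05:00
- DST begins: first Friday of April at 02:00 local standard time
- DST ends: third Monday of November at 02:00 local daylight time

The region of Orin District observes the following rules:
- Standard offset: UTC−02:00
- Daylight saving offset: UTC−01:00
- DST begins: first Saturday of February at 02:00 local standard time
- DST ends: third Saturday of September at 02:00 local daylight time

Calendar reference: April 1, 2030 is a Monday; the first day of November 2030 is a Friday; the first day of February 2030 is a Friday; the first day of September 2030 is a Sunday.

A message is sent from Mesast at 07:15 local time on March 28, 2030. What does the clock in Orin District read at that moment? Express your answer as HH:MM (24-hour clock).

12:15

1 April 2030 is a Monday, so the first Friday is April 5.
1 November 2030 is a Friday, so the first Monday is November 4 and the third is November 18.
March 28, 2030 does not fall between 5 April and 18 November, so daylight saving is not in effect and Mesast is at UTC−06:00.
07:15 Mesast + 6h = 13:15 UTC.
1 February 2030 is a Friday, so the first Saturday is February 2.
1 September 2030 is a Sunday, so the first Saturday is September 7 and the third is September 21.
At the standard offset (UTC−02:00), 13:15 UTC − 2h = 11:15 Orin District standard time.
The standard-time date in Orin District, March 28, 2030, lies within the daylight-saving period (2 February – 21 September), so Orin District is on daylight time, UTC−01:00.
13:15 UTC − 1h = 12:15 Orin District.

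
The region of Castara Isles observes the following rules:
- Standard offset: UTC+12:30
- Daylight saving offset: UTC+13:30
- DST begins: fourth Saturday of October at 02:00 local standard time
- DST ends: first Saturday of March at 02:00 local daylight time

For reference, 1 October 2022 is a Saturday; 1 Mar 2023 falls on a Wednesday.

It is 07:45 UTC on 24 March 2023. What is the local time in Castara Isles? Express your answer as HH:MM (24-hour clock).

20:15

1 October 2022 is a Saturday, so the first Saturday is October 1 and the fourth is October 22.
1 March 2023 is a Wednesday, so the first Saturday is March 4.
At the standard offset (UTC+12:30), 07:45 UTC + 12h30m = 20:15 Castara Isles standard time.
Daylight saving runs 22 October 2022 – 4 March 2023; the standard-time date in Castara Isles, 24 March 2023, is outside that window, so Castara Isles is on standard time at UTC+12:30.
07:45 UTC + 12h30m = 20:15 local.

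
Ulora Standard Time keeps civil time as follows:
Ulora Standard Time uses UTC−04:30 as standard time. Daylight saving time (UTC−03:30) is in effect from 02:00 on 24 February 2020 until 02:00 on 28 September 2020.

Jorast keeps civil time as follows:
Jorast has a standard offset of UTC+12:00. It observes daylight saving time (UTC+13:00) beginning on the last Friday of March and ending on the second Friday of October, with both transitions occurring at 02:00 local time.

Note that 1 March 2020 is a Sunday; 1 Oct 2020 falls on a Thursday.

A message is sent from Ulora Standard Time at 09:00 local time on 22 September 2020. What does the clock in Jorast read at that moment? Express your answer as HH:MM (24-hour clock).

01:30

Daylight saving runs 24 February – 28 September; 22 September 2020 is inside that window, so Ulora Standard Time is at UTC−03:30.
09:00 Ulora Standard Time + 3h30m = 12:30 UTC.
1 March 2020 is a Sunday, so Fridays fall on 6, 13, 20, 27; the last is March 27.
1 October 2020 is a Thursday, so the first Friday is October 2 and the second is October 9.
At the standard offset (UTC+12:00), 12:30 UTC + 12h = 00:30 Jorast standard time (rolling into the next day, 23 September 2020).
The standard-time date in Jorast, 23 September 2020, lies within the daylight-saving period (27 March – 9 October), so Jorast is on daylight time, UTC+13:00.
12:30 UTC + 13h = 01:30 Jorast (rolling into the next day, 23 September 2020).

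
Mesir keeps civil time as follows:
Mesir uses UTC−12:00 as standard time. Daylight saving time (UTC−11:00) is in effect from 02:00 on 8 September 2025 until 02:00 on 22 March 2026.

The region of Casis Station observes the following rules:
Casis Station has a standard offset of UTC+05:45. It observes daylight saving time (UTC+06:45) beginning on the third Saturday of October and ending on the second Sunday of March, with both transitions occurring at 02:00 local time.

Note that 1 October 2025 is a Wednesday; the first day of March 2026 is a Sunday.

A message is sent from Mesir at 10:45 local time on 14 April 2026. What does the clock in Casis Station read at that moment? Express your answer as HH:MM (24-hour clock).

14 April 2026 does not fall between 8 September 2025 and 22 March 2026, so daylight saving is not in effect and Mesir is at UTC−12:00.
10:45 Mesir + 12h = 22:45 UTC.
1 October 2025 is a Wednesday, so the first Saturday is October 4 and the third is October 18.
1 March 2026 is a Sunday, so the first Sunday is March 1 and the second is March 8.
At the standard offset (UTC+05:45), 22:45 UTC + 5h45m = 04:30 Casis Station standard time (rolling into the next day, 15 April 2026).
The standard-time date in Casis Station, 15 April 2026, does not fall between 18 October 2025 and 8 March 2026, so daylight saving is not in effect and Casis Station is at UTC+05:45.
22:45 UTC + 5h45m = 04:30 Casis Station (rolling into the next day, 15 April 2026).

04:30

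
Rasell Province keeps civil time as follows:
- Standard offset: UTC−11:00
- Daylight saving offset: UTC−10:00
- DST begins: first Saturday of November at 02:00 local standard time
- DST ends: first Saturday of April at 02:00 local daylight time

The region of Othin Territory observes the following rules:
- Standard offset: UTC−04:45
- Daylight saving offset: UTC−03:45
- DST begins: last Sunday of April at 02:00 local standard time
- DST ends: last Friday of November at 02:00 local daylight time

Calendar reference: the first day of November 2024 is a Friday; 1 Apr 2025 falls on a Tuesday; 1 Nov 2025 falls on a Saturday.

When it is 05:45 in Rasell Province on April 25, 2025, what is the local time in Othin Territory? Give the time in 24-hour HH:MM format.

12:00

1 November 2024 is a Friday, so the first Saturday is November 2.
1 April 2025 is a Tuesday, so the first Saturday is April 5.
April 25, 2025 is outside the daylight-saving period (2 November 2024 – 5 April 2025), so Rasell Province is on standard time, UTC−11:00.
05:45 Rasell Province + 11h = 16:45 UTC.
1 April 2025 is a Tuesday, so Sundays fall on 6, 13, 20, 27; the last is April 27.
1 November 2025 is a Saturday, so Fridays fall on 7, 14, 21, 28; the last is November 28.
At the standard offset (UTC−04:45), 16:45 UTC − 4h45m = 12:00 Othin Territory standard time.
The standard-time date in Othin Territory, April 25, 2025, is outside the daylight-saving period (27 April – 28 November), so Othin Territory is on standard time, UTC−04:45.
16:45 UTC − 4h45m = 12:00 Othin Territory.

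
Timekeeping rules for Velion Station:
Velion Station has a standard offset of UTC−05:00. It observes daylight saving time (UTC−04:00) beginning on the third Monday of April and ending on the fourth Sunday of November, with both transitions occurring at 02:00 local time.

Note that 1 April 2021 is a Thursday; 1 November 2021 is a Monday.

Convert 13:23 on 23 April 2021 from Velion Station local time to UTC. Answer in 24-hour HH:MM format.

17:23

1 April 2021 is a Thursday, so the first Monday is April 5 and the third is April 19.
1 November 2021 is a Monday, so the first Sunday is November 7 and the fourth is November 28.
Daylight saving runs 19 April – 28 November; 23 April 2021 is inside that window, so Velion Station is at UTC−04:00.
13:23 local + 4h = 17:23 UTC.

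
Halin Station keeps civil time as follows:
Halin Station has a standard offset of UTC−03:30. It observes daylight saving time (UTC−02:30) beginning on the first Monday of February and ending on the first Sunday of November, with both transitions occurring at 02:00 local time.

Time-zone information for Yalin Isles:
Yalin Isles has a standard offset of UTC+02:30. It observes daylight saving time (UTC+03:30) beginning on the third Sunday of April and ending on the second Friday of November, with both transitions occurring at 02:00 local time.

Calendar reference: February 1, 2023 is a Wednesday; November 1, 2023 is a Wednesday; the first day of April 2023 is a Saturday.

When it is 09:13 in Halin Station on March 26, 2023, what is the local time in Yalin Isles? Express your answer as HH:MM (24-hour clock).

14:13

1 February 2023 is a Wednesday, so the first Monday is February 6.
1 November 2023 is a Wednesday, so the first Sunday is November 5.
March 26, 2023 lies within the daylight-saving period (6 February – 5 November), so Halin Station is on daylight time, UTC−02:30.
09:13 Halin Station + 2h30m = 11:43 UTC.
1 April 2023 is a Saturday, so the first Sunday is April 2 and the third is April 16.
1 November 2023 is a Wednesday, so the first Friday is November 3 and the second is November 10.
At the standard offset (UTC+02:30), 11:43 UTC + 2h30m = 14:13 Yalin Isles standard time.
The standard-time date in Yalin Isles, March 26, 2023, does not fall between 16 April and 10 November, so daylight saving is not in effect and Yalin Isles is at UTC+02:30.
11:43 UTC + 2h30m = 14:13 Yalin Isles.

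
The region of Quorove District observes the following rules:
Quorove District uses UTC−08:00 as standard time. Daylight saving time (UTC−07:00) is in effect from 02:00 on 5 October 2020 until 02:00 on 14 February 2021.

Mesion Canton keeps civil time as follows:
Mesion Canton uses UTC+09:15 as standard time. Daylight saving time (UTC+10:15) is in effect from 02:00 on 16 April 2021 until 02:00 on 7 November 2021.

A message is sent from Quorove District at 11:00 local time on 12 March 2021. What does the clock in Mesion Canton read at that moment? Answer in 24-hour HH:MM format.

Daylight saving runs 5 October 2020 – 14 February 2021; 12 March 2021 is outside that window, so Quorove District is on standard time at UTC−08:00.
11:00 Quorove District + 8h = 19:00 UTC.
At the standard offset (UTC+09:15), 19:00 UTC + 9h15m = 04:15 Mesion Canton standard time (rolling into the next day, 13 March 2021).
The standard-time date in Mesion Canton, 13 March 2021, is outside the daylight-saving period (16 April – 7 November), so Mesion Canton is on standard time, UTC+09:15.
19:00 UTC + 9h15m = 04:15 Mesion Canton (rolling into the next day, 13 March 2021).

04:15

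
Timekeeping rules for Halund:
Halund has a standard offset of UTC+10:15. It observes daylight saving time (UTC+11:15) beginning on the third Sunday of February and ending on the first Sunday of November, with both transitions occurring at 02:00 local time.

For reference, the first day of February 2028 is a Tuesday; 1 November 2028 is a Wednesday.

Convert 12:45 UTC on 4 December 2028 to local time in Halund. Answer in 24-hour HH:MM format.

23:00

1 February 2028 is a Tuesday, so the first Sunday is February 6 and the third is February 20.
1 November 2028 is a Wednesday, so the first Sunday is November 5.
At the standard offset (UTC+10:15), 12:45 UTC + 10h15m = 23:00 Halund standard time.
The standard-time date in Halund, 4 December 2028, is outside the daylight-saving period (20 February – 5 November), so Halund is on standard time, UTC+10:15.
12:45 UTC + 10h15m = 23:00 local.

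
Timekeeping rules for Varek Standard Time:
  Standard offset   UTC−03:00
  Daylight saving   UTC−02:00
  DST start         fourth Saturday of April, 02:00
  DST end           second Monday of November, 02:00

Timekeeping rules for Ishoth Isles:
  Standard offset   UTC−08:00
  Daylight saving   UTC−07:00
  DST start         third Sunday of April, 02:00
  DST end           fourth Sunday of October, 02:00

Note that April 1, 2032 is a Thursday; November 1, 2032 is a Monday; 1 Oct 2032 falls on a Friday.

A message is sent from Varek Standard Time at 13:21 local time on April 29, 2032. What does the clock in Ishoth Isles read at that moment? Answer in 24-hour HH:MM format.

1 April 2032 is a Thursday, so the first Saturday is April 3 and the fourth is April 24.
1 November 2032 is a Monday, so the first Monday is November 1 and the second is November 8.
April 29, 2032 lies within the daylight-saving period (24 April – 8 November), so Varek Standard Time is on daylight time, UTC−02:00.
13:21 Varek Standard Time + 2h = 15:21 UTC.
1 April 2032 is a Thursday, so the first Sunday is April 4 and the third is April 18.
1 October 2032 is a Friday, so the first Sunday is October 3 and the fourth is October 24.
At the standard offset (UTC−08:00), 15:21 UTC − 8h = 07:21 Ishoth Isles standard time.
The standard-time date in Ishoth Isles, April 29, 2032, lies within the daylight-saving period (18 April – 24 October), so Ishoth Isles is on daylight time, UTC−07:00.
15:21 UTC − 7h = 08:21 Ishoth Isles.

08:21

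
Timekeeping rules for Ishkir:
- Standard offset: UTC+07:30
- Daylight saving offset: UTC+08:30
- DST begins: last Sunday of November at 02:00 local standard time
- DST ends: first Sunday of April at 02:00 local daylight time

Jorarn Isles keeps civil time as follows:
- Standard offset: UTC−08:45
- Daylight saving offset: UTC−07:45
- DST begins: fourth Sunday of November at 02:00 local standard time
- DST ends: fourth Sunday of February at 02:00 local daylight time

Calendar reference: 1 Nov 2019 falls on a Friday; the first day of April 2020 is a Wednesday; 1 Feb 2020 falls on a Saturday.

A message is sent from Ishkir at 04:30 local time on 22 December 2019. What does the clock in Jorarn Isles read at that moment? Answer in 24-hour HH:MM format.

12:15

1 November 2019 is a Friday, so Sundays fall on 3, 10, 17, 24; the last is November 24.
1 April 2020 is a Wednesday, so the first Sunday is April 5.
22 December 2019 falls between 24 November 2019 and 5 April 2020, so daylight saving is in effect and Ishkir is at UTC+08:30.
04:30 Ishkir − 8h30m = 20:00 UTC (rolling into the previous day, 21 December 2019).
1 November 2019 is a Friday, so the first Sunday is November 3 and the fourth is November 24.
1 February 2020 is a Saturday, so the first Sunday is February 2 and the fourth is February 23.
At the standard offset (UTC−08:45), 20:00 UTC − 8h45m = 11:15 Jorarn Isles standard time.
Daylight saving runs 24 November 2019 – 23 February 2020; the standard-time date in Jorarn Isles, 21 December 2019, is inside that window, so Jorarn Isles is at UTC−07:45.
20:00 UTC − 7h45m = 12:15 Jorarn Isles.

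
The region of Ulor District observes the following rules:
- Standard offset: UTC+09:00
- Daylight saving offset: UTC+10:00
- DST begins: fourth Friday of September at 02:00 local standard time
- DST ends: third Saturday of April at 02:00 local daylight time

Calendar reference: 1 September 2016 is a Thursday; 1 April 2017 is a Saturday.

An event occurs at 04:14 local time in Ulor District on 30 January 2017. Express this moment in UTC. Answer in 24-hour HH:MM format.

18:14

1 September 2016 is a Thursday, so the first Friday is September 2 and the fourth is September 23.
1 April 2017 is a Saturday, so the first Saturday is April 1 and the third is April 15.
30 January 2017 falls between 23 September 2016 and 15 April 2017, so daylight saving is in effect and Ulor District is at UTC+10:00.
04:14 local − 10h = 18:14 UTC (rolling into the previous day, 29 January 2017).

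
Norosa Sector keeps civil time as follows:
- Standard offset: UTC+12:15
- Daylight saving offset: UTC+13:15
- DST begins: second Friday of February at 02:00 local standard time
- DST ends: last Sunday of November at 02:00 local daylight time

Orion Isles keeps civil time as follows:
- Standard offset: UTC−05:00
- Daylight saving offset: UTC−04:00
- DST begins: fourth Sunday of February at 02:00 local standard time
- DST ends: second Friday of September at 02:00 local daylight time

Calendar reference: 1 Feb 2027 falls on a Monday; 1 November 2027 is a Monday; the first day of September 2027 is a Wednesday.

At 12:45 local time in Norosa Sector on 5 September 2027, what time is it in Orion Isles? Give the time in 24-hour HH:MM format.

19:30

1 February 2027 is a Monday, so the first Friday is February 5 and the second is February 12.
1 November 2027 is a Monday, so Sundays fall on 7, 14, 21, 28; the last is November 28.
5 September 2027 lies within the daylight-saving period (12 February – 28 November), so Norosa Sector is on daylight time, UTC+13:15.
12:45 Norosa Sector − 13h15m = 23:30 UTC (rolling into the previous day, 4 September 2027).
1 February 2027 is a Monday, so the first Sunday is February 7 and the fourth is February 28.
1 September 2027 is a Wednesday, so the first Friday is September 3 and the second is September 10.
At the standard offset (UTC−05:00), 23:30 UTC − 5h = 18:30 Orion Isles standard time.
Daylight saving runs 28 February – 10 September; the standard-time date in Orion Isles, 4 September 2027, is inside that window, so Orion Isles is at UTC−04:00.
23:30 UTC − 4h = 19:30 Orion Isles.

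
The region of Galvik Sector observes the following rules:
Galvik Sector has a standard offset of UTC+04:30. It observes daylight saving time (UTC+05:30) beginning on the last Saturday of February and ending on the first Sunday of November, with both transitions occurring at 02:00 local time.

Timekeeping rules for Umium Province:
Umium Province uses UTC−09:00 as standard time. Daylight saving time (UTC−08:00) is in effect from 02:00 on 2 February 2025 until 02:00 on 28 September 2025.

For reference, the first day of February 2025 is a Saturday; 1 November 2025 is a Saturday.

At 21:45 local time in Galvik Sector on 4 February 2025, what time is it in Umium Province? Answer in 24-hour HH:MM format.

1 February 2025 is a Saturday, so Saturdays fall on 1, 8, 15, 22; the last is February 22.
1 November 2025 is a Saturday, so the first Sunday is November 2.
Daylight saving runs 22 February – 2 November; 4 February 2025 is outside that window, so Galvik Sector is on standard time at UTC+04:30.
21:45 Galvik Sector − 4h30m = 17:15 UTC.
At the standard offset (UTC−09:00), 17:15 UTC − 9h = 08:15 Umium Province standard time.
The standard-time date in Umium Province, 4 February 2025, falls between 2 February and 28 September, so daylight saving is in effect and Umium Province is at UTC−08:00.
17:15 UTC − 8h = 09:15 Umium Province.

09:15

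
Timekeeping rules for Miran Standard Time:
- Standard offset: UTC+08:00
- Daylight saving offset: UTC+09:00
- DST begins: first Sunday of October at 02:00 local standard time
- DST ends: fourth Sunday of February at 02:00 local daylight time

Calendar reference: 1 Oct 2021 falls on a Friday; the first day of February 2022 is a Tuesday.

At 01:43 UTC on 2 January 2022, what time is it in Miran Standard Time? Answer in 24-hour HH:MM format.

10:43

1 October 2021 is a Friday, so the first Sunday is October 3.
1 February 2022 is a Tuesday, so the first Sunday is February 6 and the fourth is February 27.
At the standard offset (UTC+08:00), 01:43 UTC + 8h = 09:43 Miran Standard Time standard time.
Daylight saving runs 3 October 2021 – 27 February 2022; the standard-time date in Miran Standard Time, 2 January 2022, is inside that window, so Miran Standard Time is at UTC+09:00.
01:43 UTC + 9h = 10:43 local.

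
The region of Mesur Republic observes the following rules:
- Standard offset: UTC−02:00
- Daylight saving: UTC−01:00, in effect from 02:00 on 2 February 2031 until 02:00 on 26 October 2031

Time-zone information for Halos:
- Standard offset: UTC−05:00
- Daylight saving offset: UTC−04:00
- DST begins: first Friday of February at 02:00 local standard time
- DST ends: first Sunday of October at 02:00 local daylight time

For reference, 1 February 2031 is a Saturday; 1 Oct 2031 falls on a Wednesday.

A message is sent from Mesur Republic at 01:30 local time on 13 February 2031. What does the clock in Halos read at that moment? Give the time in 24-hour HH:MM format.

13 February 2031 lies within the daylight-saving period (2 February – 26 October), so Mesur Republic is on daylight time, UTC−01:00.
01:30 Mesur Republic + 1h = 02:30 UTC.
1 February 2031 is a Saturday, so the first Friday is February 7.
1 October 2031 is a Wednesday, so the first Sunday is October 5.
At the standard offset (UTC−05:00), 02:30 UTC − 5h = 21:30 Halos standard time (rolling into the previous day, 12 February 2031).
Daylight saving runs 7 February – 5 October; the standard-time date in Halos, 12 February 2031, is inside that window, so Halos is at UTC−04:00.
02:30 UTC − 4h = 22:30 Halos (rolling into the previous day, 12 February 2031).

22:30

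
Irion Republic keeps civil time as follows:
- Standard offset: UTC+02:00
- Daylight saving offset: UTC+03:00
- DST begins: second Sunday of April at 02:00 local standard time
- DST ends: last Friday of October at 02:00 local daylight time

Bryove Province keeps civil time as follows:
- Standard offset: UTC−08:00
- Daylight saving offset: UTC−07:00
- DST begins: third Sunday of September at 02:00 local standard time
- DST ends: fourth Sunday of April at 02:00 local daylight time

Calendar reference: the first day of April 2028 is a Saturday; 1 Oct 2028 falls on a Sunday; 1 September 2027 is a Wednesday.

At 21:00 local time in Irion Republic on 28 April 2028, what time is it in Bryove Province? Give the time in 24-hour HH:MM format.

10:00

1 April 2028 is a Saturday, so the first Sunday is April 2 and the second is April 9.
1 October 2028 is a Sunday, so Fridays fall on 6, 13, 20, 27; the last is October 27.
Daylight saving runs 9 April – 27 October; 28 April 2028 is inside that window, so Irion Republic is at UTC+03:00.
21:00 Irion Republic − 3h = 18:00 UTC.
1 September 2027 is a Wednesday, so the first Sunday is September 5 and the third is September 19.
1 April 2028 is a Saturday, so the first Sunday is April 2 and the fourth is April 23.
At the standard offset (UTC−08:00), 18:00 UTC − 8h = 10:00 Bryove Province standard time.
The standard-time date in Bryove Province, 28 April 2028, is outside the daylight-saving period (19 September 2027 – 23 April 2028), so Bryove Province is on standard time, UTC−08:00.
18:00 UTC − 8h = 10:00 Bryove Province.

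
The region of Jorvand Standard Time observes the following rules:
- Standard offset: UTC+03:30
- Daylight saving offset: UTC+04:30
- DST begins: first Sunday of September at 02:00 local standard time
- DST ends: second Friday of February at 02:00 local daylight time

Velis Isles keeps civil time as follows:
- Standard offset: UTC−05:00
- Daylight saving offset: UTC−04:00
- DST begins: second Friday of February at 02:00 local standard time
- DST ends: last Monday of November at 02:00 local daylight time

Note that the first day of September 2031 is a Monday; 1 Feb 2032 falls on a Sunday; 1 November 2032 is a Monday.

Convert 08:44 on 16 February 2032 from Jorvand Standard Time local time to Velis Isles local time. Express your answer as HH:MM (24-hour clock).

1 September 2031 is a Monday, so the first Sunday is September 7.
1 February 2032 is a Sunday, so the first Friday is February 6 and the second is February 13.
16 February 2032 is outside the daylight-saving period (7 September 2031 – 13 February 2032), so Jorvand Standard Time is on standard time, UTC+03:30.
08:44 Jorvand Standard Time − 3h30m = 05:14 UTC.
1 February 2032 is a Sunday, so the first Friday is February 6 and the second is February 13.
1 November 2032 is a Monday, so Mondays fall on 1, 8, 15, 22, 29; the last is November 29.
At the standard offset (UTC−05:00), 05:14 UTC − 5h = 00:14 Velis Isles standard time.
The standard-time date in Velis Isles, 16 February 2032, falls between 13 February and 29 November, so daylight saving is in effect and Velis Isles is at UTC−04:00.
05:14 UTC − 4h = 01:14 Velis Isles.

01:14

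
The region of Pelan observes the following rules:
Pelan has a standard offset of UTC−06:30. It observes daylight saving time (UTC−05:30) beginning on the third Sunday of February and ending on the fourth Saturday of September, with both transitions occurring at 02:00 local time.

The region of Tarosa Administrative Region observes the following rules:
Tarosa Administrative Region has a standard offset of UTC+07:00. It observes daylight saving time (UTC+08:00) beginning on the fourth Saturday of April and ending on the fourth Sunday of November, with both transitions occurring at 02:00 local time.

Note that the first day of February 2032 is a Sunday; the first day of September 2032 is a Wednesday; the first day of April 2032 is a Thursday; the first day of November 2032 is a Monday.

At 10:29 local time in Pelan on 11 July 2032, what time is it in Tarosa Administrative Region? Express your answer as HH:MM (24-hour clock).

1 February 2032 is a Sunday, so the first Sunday is February 1 and the third is February 15.
1 September 2032 is a Wednesday, so the first Saturday is September 4 and the fourth is September 25.
Daylight saving runs 15 February – 25 September; 11 July 2032 is inside that window, so Pelan is at UTC−05:30.
10:29 Pelan + 5h30m = 15:59 UTC.
1 April 2032 is a Thursday, so the first Saturday is April 3 and the fourth is April 24.
1 November 2032 is a Monday, so the first Sunday is November 7 and the fourth is November 28.
At the standard offset (UTC+07:00), 15:59 UTC + 7h = 22:59 Tarosa Administrative Region standard time.
The standard-time date in Tarosa Administrative Region, 11 July 2032, falls between 24 April and 28 November, so daylight saving is in effect and Tarosa Administrative Region is at UTC+08:00.
15:59 UTC + 8h = 23:59 Tarosa Administrative Region.

23:59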